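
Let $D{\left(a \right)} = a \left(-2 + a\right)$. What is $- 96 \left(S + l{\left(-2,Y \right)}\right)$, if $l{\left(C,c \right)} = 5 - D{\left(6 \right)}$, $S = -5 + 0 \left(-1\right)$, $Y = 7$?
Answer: $2304$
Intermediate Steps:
$S = -5$ ($S = -5 + 0 = -5$)
$l{\left(C,c \right)} = -19$ ($l{\left(C,c \right)} = 5 - 6 \left(-2 + 6\right) = 5 - 6 \cdot 4 = 5 - 24 = -19$)
$- 96 \left(S + l{\left(-2,Y \right)}\right) = - 96 \left(-5 - 19\right) = \left(-96\right) \left(-24\right) = 2304$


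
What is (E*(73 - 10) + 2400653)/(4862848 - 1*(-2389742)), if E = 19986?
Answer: 3659771/7252590 ≈ 0.50462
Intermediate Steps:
(E*(73 - 10) + 2400653)/(4862848 - 1*(-2389742)) = (19986*(73 - 10) + 2400653)/(4862848 - 1*(-2389742)) = (19986*63 + 2400653)/(4862848 + 2389742) = (1259118 + 2400653)/7252590 = 3659771*(1/7252590) = 3659771/7252590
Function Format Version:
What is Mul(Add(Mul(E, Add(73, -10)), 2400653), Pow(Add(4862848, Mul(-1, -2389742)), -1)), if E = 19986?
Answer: Rational(3659771, 7252590) ≈ 0.50462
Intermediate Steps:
Mul(Add(Mul(E, Add(73, -10)), 2400653), Pow(Add(4862848, Mul(-1, -2389742)), -1)) = Mul(Add(Mul(19986, Add(73, -10)), 2400653), Pow(Add(4862848, Mul(-1, -2389742)), -1)) = Mul(Add(Mul(19986, 63), 2400653), Pow(Add(4862848, 2389742), -1)) = Mul(Add(1259118, 2400653), Pow(7252590, -1)) = Mul(3659771, Rational(1, 7252590)) = Rational(3659771, 7252590)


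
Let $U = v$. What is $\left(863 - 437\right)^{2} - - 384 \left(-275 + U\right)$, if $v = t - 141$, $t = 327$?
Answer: $147300$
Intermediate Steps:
$v = 186$ ($v = 327 - 141 = 186$)
$U = 186$
$\left(863 - 437\right)^{2} - - 384 \left(-275 + U\right) = \left(863 - 437\right)^{2} - - 384 \left(-275 + 186\right) = 426^{2} - \left(-384\right) \left(-89\right) = 181476 - 34176 = 147300$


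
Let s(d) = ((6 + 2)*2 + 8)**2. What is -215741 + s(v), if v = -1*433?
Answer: -215165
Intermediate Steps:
v = -433
s(d) = 576 (s(d) = (8*2 + 8)**2 = (16 + 8)**2 = 24**2 = 576)
-215741 + s(v) = -215741 + 576 = -215165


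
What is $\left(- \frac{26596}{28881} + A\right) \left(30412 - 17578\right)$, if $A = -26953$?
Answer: $- \frac{1110078525514}{3209} \approx -3.4593 \cdot 10^{8}$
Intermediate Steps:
$\left(- \frac{26596}{28881} + A\right) \left(30412 - 17578\right) = \left(- \frac{26596}{28881} - 26953\right) \left(30412 - 17578\right) = \left(\left(-26596\right) \frac{1}{28881} - 26953\right) 12834 = \left(- \frac{26596}{28881} - 26953\right) 12834 = \left(- \frac{778456189}{28881}\right) 12834 = - \frac{1110078525514}{3209}$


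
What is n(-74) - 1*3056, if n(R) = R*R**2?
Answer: -408280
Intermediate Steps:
n(R) = R**3
n(-74) - 1*3056 = (-74)**3 - 1*3056 = -405224 - 3056 = -408280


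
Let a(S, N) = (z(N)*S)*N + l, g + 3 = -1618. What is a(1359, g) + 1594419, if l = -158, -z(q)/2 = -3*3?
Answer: -38058641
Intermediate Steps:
g = -1621 (g = -3 - 1618 = -1621)
z(q) = 18 (z(q) = -(-6)*3 = -2*(-9) = 18)
a(S, N) = -158 + 18*N*S (a(S, N) = (18*S)*N - 158 = 18*N*S - 158 = -158 + 18*N*S)
a(1359, g) + 1594419 = (-158 + 18*(-1621)*1359) + 1594419 = (-158 - 39652902) + 1594419 = -39653060 + 1594419 = -38058641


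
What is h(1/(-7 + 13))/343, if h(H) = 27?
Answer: 27/343 ≈ 0.078717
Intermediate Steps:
h(1/(-7 + 13))/343 = 27/343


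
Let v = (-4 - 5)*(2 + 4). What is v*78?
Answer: -4212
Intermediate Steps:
v = -54 (v = -9*6 = -54)
v*78 = -54*78 = -4212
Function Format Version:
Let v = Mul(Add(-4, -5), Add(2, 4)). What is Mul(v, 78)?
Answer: -4212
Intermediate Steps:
v = -54 (v = Mul(-9, 6) = -54)
Mul(v, 78) = Mul(-54, 78) = -4212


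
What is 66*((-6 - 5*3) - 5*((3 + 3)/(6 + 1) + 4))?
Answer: -20922/7 ≈ -2988.9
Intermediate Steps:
66*((-6 - 5*3) - 5*((3 + 3)/(6 + 1) + 4)) = 66*((-6 - 15) - 5*(6/7 + 4)) = 66*(-21 - 5*(6*(⅐) + 4)) = 66*(-21 - 5*(6/7 + 4)) = 66*(-21 - 5*34/7) = 66*(-21 - 170/7) = 66*(-317/7) = -20922/7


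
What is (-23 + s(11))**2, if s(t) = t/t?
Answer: 484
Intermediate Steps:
s(t) = 1
(-23 + s(11))**2 = (-23 + 1)**2 = (-22)**2 = 484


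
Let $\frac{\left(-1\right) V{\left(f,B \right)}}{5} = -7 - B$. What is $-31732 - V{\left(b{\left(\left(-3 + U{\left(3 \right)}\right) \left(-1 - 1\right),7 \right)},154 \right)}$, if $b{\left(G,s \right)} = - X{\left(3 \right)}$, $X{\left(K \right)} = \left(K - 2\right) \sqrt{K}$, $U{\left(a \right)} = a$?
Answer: $-32537$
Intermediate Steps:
$X{\left(K \right)} = \sqrt{K} \left(-2 + K\right)$ ($X{\left(K \right)} = \left(-2 + K\right) \sqrt{K} = \sqrt{K} \left(-2 + K\right)$)
$b{\left(G,s \right)} = - \sqrt{3}$ ($b{\left(G,s \right)} = - \sqrt{3} \left(-2 + 3\right) = - \sqrt{3} \cdot 1 = - \sqrt{3}$)
$V{\left(f,B \right)} = 35 + 5 B$ ($V{\left(f,B \right)} = - 5 \left(-7 - B\right) = 35 + 5 B$)
$-31732 - V{\left(b{\left(\left(-3 + U{\left(3 \right)}\right) \left(-1 - 1\right),7 \right)},154 \right)} = -31732 - \left(35 + 5 \cdot 154\right) = -31732 - \left(35 + 770\right) = -31732 - 805 = -32537$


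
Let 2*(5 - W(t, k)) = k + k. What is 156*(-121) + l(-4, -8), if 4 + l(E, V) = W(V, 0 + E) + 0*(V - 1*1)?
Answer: -18871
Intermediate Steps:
W(t, k) = 5 - k (W(t, k) = 5 - (k + k)/2 = 5 - k)
l(E, V) = 1 - E (l(E, V) = -4 + ((5 - (0 + E)) + 0*(V - 1*1)) = -4 + ((5 - E) + 0*(V - 1)) = -4 + ((5 - E) + 0*(-1 + V)) = -4 + ((5 - E) + 0) = -4 + (5 - E) = 1 - E)
156*(-121) + l(-4, -8) = 156*(-121) + (1 - 1*(-4)) = -18876 + (1 + 4) = -18876 + 5 = -18871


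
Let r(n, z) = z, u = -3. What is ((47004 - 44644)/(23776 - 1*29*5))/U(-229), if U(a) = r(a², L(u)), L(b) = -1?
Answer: -2360/23631 ≈ -0.099869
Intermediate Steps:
U(a) = -1
((47004 - 44644)/(23776 - 1*29*5))/U(-229) = ((47004 - 44644)/(23776 - 1*29*5))/(-1) = (2360/(23776 - 29*5))*(-1) = (2360/(23776 - 145))*(-1) = (2360/23631)*(-1) = -2360/23631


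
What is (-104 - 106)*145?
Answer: -30450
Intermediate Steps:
(-104 - 106)*145 = -210*145 = -30450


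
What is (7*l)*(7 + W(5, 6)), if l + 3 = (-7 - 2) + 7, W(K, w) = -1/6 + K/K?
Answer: -1645/6 ≈ -274.17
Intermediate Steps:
W(K, w) = 5/6 (W(K, w) = -1*1/6 + 1 = -1/6 + 1 = 5/6)
l = -5 (l = -3 + ((-7 - 2) + 7) = -3 + (-9 + 7) = -3 - 2 = -5)
(7*l)*(7 + W(5, 6)) = (7*(-5))*(7 + 5/6) = -35*47/6 = -1645/6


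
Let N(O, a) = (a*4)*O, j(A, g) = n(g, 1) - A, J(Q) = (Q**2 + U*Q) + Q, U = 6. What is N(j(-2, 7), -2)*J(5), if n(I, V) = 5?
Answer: -3360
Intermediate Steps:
J(Q) = Q**2 + 7*Q (J(Q) = (Q**2 + 6*Q) + Q = Q**2 + 7*Q)
j(A, g) = 5 - A
N(O, a) = 4*O*a (N(O, a) = (4*a)*O = 4*O*a)
N(j(-2, 7), -2)*J(5) = (4*(5 - 1*(-2))*(-2))*(5*(7 + 5)) = (4*(5 + 2)*(-2))*(5*12) = (4*7*(-2))*60 = -56*60 = -3360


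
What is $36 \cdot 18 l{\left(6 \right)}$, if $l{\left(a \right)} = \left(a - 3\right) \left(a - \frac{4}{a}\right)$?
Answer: $10368$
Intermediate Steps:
$l{\left(a \right)} = \left(-3 + a\right) \left(a - \frac{4}{a}\right)$
$36 \cdot 18 l{\left(6 \right)} = 36 \cdot 18 \left(-4 + 6^{2} - 18 + \frac{12}{6}\right) = 648 \left(-4 + 36 - 18 + 12 \cdot \frac{1}{6}\right) = 648 \left(-4 + 36 - 18 + 2\right) = 648 \cdot 16 = 10368$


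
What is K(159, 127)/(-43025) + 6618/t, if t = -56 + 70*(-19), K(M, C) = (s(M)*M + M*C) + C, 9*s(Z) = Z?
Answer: -52799374/9938775 ≈ -5.3125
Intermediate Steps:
s(Z) = Z/9
K(M, C) = C + M²/9 + C*M (K(M, C) = ((M/9)*M + M*C) + C = (M²/9 + C*M) + C = C + M²/9 + C*M)
t = -1386 (t = -56 - 1330 = -1386)
K(159, 127)/(-43025) + 6618/t = (127 + (⅑)*159² + 127*159)/(-43025) + 6618/(-1386) = (127 + (⅑)*25281 + 20193)*(-1/43025) + 6618*(-1/1386) = (127 + 2809 + 20193)*(-1/43025) - 1103/231 = 23129*(-1/43025) - 1103/231 = -23129/43025 - 1103/231 = -52799374/9938775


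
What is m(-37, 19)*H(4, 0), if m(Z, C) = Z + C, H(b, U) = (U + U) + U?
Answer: 0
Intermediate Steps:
H(b, U) = 3*U (H(b, U) = 2*U + U = 3*U)
m(Z, C) = C + Z
m(-37, 19)*H(4, 0) = (19 - 37)*(3*0) = -18*0 = 0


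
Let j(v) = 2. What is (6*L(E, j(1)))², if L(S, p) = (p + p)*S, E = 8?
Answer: 36864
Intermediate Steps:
L(S, p) = 2*S*p (L(S, p) = (2*p)*S = 2*S*p)
(6*L(E, j(1)))² = (6*(2*8*2))² = (6*32)² = 192² = 36864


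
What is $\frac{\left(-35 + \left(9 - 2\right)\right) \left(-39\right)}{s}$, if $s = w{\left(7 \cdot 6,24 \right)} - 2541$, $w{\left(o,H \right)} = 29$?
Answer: $- \frac{273}{628} \approx -0.43471$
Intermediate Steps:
$s = -2512$ ($s = 29 - 2541 = -2512$)
$\frac{\left(-35 + \left(9 - 2\right)\right) \left(-39\right)}{s} = \frac{\left(-35 + \left(9 - 2\right)\right) \left(-39\right)}{-2512} = \left(-35 + \left(9 - 2\right)\right) \left(-39\right) \left(- \frac{1}{2512}\right) = \left(-35 + 7\right) \left(-39\right) \left(- \frac{1}{2512}\right) = \left(-28\right) \left(-39\right) \left(- \frac{1}{2512}\right) = 1092 \left(- \frac{1}{2512}\right) = - \frac{273}{628}$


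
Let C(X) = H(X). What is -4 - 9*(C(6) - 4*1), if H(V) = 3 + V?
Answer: -49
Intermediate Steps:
C(X) = 3 + X
-4 - 9*(C(6) - 4*1) = -4 - 9*((3 + 6) - 4*1) = -4 - 9*(9 - 4) = -4 - 9*5 = -4 - 45 = -49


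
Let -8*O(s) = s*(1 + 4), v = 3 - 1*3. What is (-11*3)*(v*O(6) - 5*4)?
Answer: 660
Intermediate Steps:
v = 0 (v = 3 - 3 = 0)
O(s) = -5*s/8 (O(s) = -s*(1 + 4)/8 = -s*5/8 = -5*s/8)
(-11*3)*(v*O(6) - 5*4) = (-11*3)*(0*(-5/8*6) - 5*4) = -33*(0*(-15/4) - 20) = -33*(0 - 20) = -33*(-20) = 660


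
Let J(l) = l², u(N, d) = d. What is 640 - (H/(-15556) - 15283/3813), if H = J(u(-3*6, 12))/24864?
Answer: 638298988073/991134984 ≈ 644.01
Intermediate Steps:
H = 3/518 (H = 12²/24864 = 144*(1/24864) = 3/518 ≈ 0.0057915)
640 - (H/(-15556) - 15283/3813) = 640 - ((3/518)/(-15556) - 15283/3813) = 640 - ((3/518)*(-1/15556) - 15283*1/3813) = 640 - (-3/8058008 - 493/123) = 640 - 1*(-3972598313/991134984) = 640 + 3972598313/991134984 = 638298988073/991134984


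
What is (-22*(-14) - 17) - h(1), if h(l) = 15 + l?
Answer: 275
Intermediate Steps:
(-22*(-14) - 17) - h(1) = (-22*(-14) - 17) - (15 + 1) = (308 - 17) - 1*16 = 291 - 16 = 275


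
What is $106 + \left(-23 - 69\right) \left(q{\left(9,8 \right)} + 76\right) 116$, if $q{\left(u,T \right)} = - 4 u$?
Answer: $-426774$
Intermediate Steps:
$106 + \left(-23 - 69\right) \left(q{\left(9,8 \right)} + 76\right) 116 = 106 + \left(-23 - 69\right) \left(\left(-4\right) 9 + 76\right) 116 = 106 + - 92 \left(-36 + 76\right) 116 = 106 + \left(-92\right) 40 \cdot 116 = 106 - 426880 = -426774$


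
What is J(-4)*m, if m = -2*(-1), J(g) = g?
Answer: -8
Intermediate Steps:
m = 2
J(-4)*m = -4*2 = -8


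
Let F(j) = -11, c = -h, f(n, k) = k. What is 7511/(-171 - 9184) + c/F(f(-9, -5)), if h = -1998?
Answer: -18773911/102905 ≈ -182.44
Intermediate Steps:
c = 1998 (c = -1*(-1998) = 1998)
7511/(-171 - 9184) + c/F(f(-9, -5)) = 7511/(-171 - 9184) + 1998/(-11) = 7511/(-9355) + 1998*(-1/11) = 7511*(-1/9355) - 1998/11 = -7511/9355 - 1998/11 = -18773911/102905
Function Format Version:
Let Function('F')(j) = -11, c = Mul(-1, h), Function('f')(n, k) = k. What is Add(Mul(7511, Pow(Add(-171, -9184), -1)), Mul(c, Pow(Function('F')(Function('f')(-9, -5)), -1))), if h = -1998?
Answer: Rational(-18773911, 102905) ≈ -182.44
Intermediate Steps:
c = 1998 (c = Mul(-1, -1998) = 1998)
Add(Mul(7511, Pow(Add(-171, -9184), -1)), Mul(c, Pow(Function('F')(Function('f')(-9, -5)), -1))) = Add(Mul(7511, Pow(Add(-171, -9184), -1)), Mul(1998, Pow(-11, -1))) = Add(Mul(7511, Pow(-9355, -1)), Mul(1998, Rational(-1, 11))) = Add(Mul(7511, Rational(-1, 9355)), Rational(-1998, 11)) = Add(Rational(-7511, 9355), Rational(-1998, 11)) = Rational(-18773911, 102905)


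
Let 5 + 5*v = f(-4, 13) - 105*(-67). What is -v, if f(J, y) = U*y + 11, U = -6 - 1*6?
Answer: -1377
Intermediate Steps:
U = -12 (U = -6 - 6 = -12)
f(J, y) = 11 - 12*y (f(J, y) = -12*y + 11 = 11 - 12*y)
v = 1377 (v = -1 + ((11 - 12*13) - 105*(-67))/5 = -1 + ((11 - 156) + 7035)/5 = -1 + (-145 + 7035)/5 = -1 + (1/5)*6890 = -1 + 1378 = 1377)
-v = -1*1377 = -1377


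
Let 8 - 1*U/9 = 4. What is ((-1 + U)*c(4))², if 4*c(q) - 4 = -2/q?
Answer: 60025/64 ≈ 937.89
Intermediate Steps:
U = 36 (U = 72 - 9*4 = 72 - 36 = 36)
c(q) = 1 - 1/(2*q) (c(q) = 1 + (-2/q)/4 = 1 - 1/(2*q))
((-1 + U)*c(4))² = ((-1 + 36)*((-½ + 4)/4))² = (35*((¼)*(7/2)))² = (35*(7/8))² = (245/8)² = 60025/64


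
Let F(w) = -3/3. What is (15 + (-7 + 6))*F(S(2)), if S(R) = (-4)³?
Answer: -14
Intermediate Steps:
S(R) = -64
F(w) = -1 (F(w) = -3*⅓ = -1)
(15 + (-7 + 6))*F(S(2)) = (15 + (-7 + 6))*(-1) = (15 - 1)*(-1) = 14*(-1) = -14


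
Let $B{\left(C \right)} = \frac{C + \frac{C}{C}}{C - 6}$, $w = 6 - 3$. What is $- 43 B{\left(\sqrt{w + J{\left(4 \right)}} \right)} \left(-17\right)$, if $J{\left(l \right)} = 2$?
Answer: $- \frac{8041}{31} - \frac{5117 \sqrt{5}}{31} \approx -628.48$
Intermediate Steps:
$w = 3$ ($w = 6 - 3 = 3$)
$B{\left(C \right)} = \frac{1 + C}{-6 + C}$ ($B{\left(C \right)} = \frac{C + 1}{-6 + C} = \frac{1 + C}{-6 + C}$)
$- 43 B{\left(\sqrt{w + J{\left(4 \right)}} \right)} \left(-17\right) = - 43 \frac{1 + \sqrt{3 + 2}}{-6 + \sqrt{3 + 2}} \left(-17\right) = - 43 \frac{1 + \sqrt{5}}{-6 + \sqrt{5}} \left(-17\right) = - \frac{43 \left(1 + \sqrt{5}\right)}{-6 + \sqrt{5}} \left(-17\right) = \frac{731 \left(1 + \sqrt{5}\right)}{-6 + \sqrt{5}}$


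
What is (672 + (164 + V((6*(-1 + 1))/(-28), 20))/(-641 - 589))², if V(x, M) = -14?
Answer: 758837209/1681 ≈ 4.5142e+5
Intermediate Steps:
(672 + (164 + V((6*(-1 + 1))/(-28), 20))/(-641 - 589))² = (672 + (164 - 14)/(-641 - 589))² = (672 + 150/(-1230))² = (672 + 150*(-1/1230))² = (672 - 5/41)² = (27547/41)² = 758837209/1681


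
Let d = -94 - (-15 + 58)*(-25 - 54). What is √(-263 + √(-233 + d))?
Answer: √(-263 + √3070) ≈ 14.408*I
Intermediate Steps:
d = 3303 (d = -94 - 43*(-79) = -94 - 1*(-3397) = -94 + 3397 = 3303)
√(-263 + √(-233 + d)) = √(-263 + √(-233 + 3303)) = √(-263 + √3070)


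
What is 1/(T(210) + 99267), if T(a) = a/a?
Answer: 1/99268 ≈ 1.0074e-5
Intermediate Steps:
T(a) = 1
1/(T(210) + 99267) = 1/(1 + 99267) = 1/99268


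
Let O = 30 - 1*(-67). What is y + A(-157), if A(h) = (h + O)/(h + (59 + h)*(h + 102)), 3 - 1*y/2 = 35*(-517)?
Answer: 189413608/5233 ≈ 36196.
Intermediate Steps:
y = 36196 (y = 6 - 70*(-517) = 6 - 2*(-18095) = 6 + 36190 = 36196)
O = 97 (O = 30 + 67 = 97)
A(h) = (97 + h)/(h + (59 + h)*(102 + h)) (A(h) = (h + 97)/(h + (59 + h)*(h + 102)) = (97 + h)/(h + (59 + h)*(102 + h)))
y + A(-157) = 36196 + (97 - 157)/(6018 + (-157)**2 + 162*(-157)) = 36196 - 60/(6018 + 24649 - 25434) = 36196 - 60/5233 = 189413608/5233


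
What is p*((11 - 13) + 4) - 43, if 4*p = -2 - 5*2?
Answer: -49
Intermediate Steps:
p = -3 (p = (-2 - 5*2)/4 = (-2 - 10)/4 = (1/4)*(-12) = -3)
p*((11 - 13) + 4) - 43 = -3*((11 - 13) + 4) - 43 = -3*(-2 + 4) - 43 = -3*2 - 43 = -6 - 43 = -49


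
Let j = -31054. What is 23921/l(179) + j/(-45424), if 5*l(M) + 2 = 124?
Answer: 1359181527/1385432 ≈ 981.05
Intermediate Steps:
l(M) = 122/5 (l(M) = -⅖ + (⅕)*124 = -⅖ + 124/5 = 122/5)
23921/l(179) + j/(-45424) = 23921/(122/5) - 31054/(-45424) = 23921*(5/122) - 31054*(-1/45424) = 119605/122 + 15527/22712 = 1359181527/1385432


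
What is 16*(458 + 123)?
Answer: 9296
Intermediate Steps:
16*(458 + 123) = 16*581 = 9296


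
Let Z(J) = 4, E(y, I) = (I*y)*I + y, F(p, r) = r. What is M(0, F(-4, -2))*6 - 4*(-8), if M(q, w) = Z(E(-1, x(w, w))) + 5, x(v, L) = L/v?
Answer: 86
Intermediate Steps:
E(y, I) = y + y*I² (E(y, I) = y*I² + y = y + y*I²)
M(q, w) = 9 (M(q, w) = 4 + 5 = 9)
M(0, F(-4, -2))*6 - 4*(-8) = 9*6 - 4*(-8) = 54 + 32 = 86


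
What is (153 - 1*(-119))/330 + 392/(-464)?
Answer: -197/9570 ≈ -0.020585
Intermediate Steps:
(153 - 1*(-119))/330 + 392/(-464) = (153 + 119)*(1/330) + 392*(-1/464) = 272*(1/330) - 49/58 = 136/165 - 49/58 = -197/9570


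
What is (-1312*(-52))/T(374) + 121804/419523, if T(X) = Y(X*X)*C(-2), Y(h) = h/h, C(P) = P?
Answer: -14310646772/419523 ≈ -34112.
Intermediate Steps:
Y(h) = 1
T(X) = -2 (T(X) = 1*(-2) = -2)
(-1312*(-52))/T(374) + 121804/419523 = -1312*(-52)/(-2) + 121804/419523 = 68224*(-1/2) + 121804*(1/419523) = -34112 + 121804/419523 = -14310646772/419523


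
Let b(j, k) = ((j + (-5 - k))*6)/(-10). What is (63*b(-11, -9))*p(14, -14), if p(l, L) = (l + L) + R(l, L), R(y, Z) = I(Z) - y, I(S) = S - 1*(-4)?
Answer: -31752/5 ≈ -6350.4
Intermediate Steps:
I(S) = 4 + S (I(S) = S + 4 = 4 + S)
R(y, Z) = 4 + Z - y (R(y, Z) = (4 + Z) - y = 4 + Z - y)
p(l, L) = 4 + 2*L (p(l, L) = (l + L) + (4 + L - l) = (L + l) + (4 + L - l) = 4 + 2*L)
b(j, k) = 3 - 3*j/5 + 3*k/5 (b(j, k) = ((-5 + j - k)*6)*(-⅒) = (-30 - 6*k + 6*j)*(-⅒) = 3 - 3*j/5 + 3*k/5)
(63*b(-11, -9))*p(14, -14) = (63*(3 - ⅗*(-11) + (⅗)*(-9)))*(4 + 2*(-14)) = (63*(3 + 33/5 - 27/5))*(4 - 28) = (63*(21/5))*(-24) = (1323/5)*(-24) = -31752/5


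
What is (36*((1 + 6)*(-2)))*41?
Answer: -20664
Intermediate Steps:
(36*((1 + 6)*(-2)))*41 = (36*(7*(-2)))*41 = (36*(-14))*41 = -504*41 = -20664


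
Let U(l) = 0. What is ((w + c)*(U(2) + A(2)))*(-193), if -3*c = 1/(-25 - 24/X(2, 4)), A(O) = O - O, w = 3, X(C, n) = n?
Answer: 0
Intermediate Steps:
A(O) = 0
c = 1/93 (c = -1/(3*(-25 - 24/4)) = -1/(3*(-25 - 24*1/4)) = -1/(3*(-25 - 6)) = -1/3/(-31) = -1/3*(-1/31) = 1/93 ≈ 0.010753)
((w + c)*(U(2) + A(2)))*(-193) = ((3 + 1/93)*(0 + 0))*(-193) = ((280/93)*0)*(-193) = 0*(-193) = 0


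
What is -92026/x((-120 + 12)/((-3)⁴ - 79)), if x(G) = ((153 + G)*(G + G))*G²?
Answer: 4183/1417176 ≈ 0.0029516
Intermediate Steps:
x(G) = 2*G³*(153 + G) (x(G) = ((153 + G)*(2*G))*G² = (2*G*(153 + G))*G² = 2*G³*(153 + G))
-92026/x((-120 + 12)/((-3)⁴ - 79)) = -92026*((-3)⁴ - 79)³/(2*(-120 + 12)³*(153 + (-120 + 12)/((-3)⁴ - 79))) = -92026*(-(81 - 79)³/(2519424*(153 - 108/(81 - 79)))) = -92026*(-1/(314928*(153 - 108/2))) = -92026*(-1/(314928*(153 - 108*½))) = -92026*(-1/(314928*(153 - 54))) = -92026/(2*(-157464)*99) = -92026/(-31177872) = -92026*(-1/31177872) = 4183/1417176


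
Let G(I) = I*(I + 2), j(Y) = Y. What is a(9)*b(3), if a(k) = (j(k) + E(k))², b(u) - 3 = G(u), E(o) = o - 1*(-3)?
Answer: 7938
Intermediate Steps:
E(o) = 3 + o (E(o) = o + 3 = 3 + o)
G(I) = I*(2 + I)
b(u) = 3 + u*(2 + u)
a(k) = (3 + 2*k)² (a(k) = (k + (3 + k))² = (3 + 2*k)²)
a(9)*b(3) = (3 + 2*9)²*(3 + 3*(2 + 3)) = (3 + 18)²*(3 + 3*5) = 21²*(3 + 15) = 441*18 = 7938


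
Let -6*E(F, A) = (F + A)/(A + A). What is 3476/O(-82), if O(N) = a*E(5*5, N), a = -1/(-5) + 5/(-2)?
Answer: 11401280/437 ≈ 26090.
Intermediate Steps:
E(F, A) = -(A + F)/(12*A) (E(F, A) = -(F + A)/(6*(A + A)) = -(A + F)/(6*(2*A)) = -(A + F)*1/(2*A)/6 = -(A + F)/(12*A))
a = -23/10 (a = -1*(-1/5) + 5*(-1/2) = 1/5 - 5/2 = -23/10 ≈ -2.3000)
O(N) = -23*(-25 - N)/(120*N) (O(N) = -23*(-N - 5*5)/(120*N) = -23*(-N - 1*25)/(120*N) = -23*(-N - 25)/(120*N) = -23*(-25 - N)/(120*N))
3476/O(-82) = 3476/(((23/120)*(25 - 82)/(-82))) = 3476/(((23/120)*(-1/82)*(-57))) = 3476/(437/3280) = 3476*(3280/437) = 11401280/437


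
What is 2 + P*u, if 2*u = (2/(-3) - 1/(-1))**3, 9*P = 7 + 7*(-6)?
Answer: 937/486 ≈ 1.9280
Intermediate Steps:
P = -35/9 (P = (7 + 7*(-6))/9 = (7 - 42)/9 = (1/9)*(-35) = -35/9 ≈ -3.8889)
u = 1/54 (u = (2/(-3) - 1/(-1))**3/2 = (2*(-1/3) - 1*(-1))**3/2 = (-2/3 + 1)**3/2 = (1/3)**3/2 = (1/2)*(1/27) = 1/54 ≈ 0.018519)
2 + P*u = 2 - 35/9*1/54 = 2 - 35/486 = 937/486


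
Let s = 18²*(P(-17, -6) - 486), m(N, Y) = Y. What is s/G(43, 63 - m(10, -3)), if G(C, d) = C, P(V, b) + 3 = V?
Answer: -163944/43 ≈ -3812.7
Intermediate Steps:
P(V, b) = -3 + V
s = -163944 (s = 18²*((-3 - 17) - 486) = 324*(-20 - 486) = 324*(-506) = -163944)
s/G(43, 63 - m(10, -3)) = -163944/43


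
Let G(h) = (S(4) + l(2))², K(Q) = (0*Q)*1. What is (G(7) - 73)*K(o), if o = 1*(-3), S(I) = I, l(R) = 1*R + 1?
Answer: 0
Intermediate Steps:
l(R) = 1 + R (l(R) = R + 1 = 1 + R)
o = -3
K(Q) = 0 (K(Q) = 0*1 = 0)
G(h) = 49 (G(h) = (4 + (1 + 2))² = (4 + 3)² = 7² = 49)
(G(7) - 73)*K(o) = (49 - 73)*0 = -24*0 = 0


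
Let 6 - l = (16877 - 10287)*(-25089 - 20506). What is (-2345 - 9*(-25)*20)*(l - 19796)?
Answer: 647472465300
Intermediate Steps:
l = 300471056 (l = 6 - (16877 - 10287)*(-25089 - 20506) = 6 - 6590*(-45595) = 6 - 1*(-300471050) = 6 + 300471050 = 300471056)
(-2345 - 9*(-25)*20)*(l - 19796) = (-2345 - 9*(-25)*20)*(300471056 - 19796) = (-2345 + 225*20)*300451260 = (-2345 + 4500)*300451260 = 2155*300451260 = 647472465300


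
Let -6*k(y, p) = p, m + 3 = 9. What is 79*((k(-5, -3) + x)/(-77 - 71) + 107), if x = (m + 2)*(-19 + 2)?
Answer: 2523497/296 ≈ 8525.3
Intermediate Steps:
m = 6 (m = -3 + 9 = 6)
k(y, p) = -p/6
x = -136 (x = (6 + 2)*(-19 + 2) = 8*(-17) = -136)
79*((k(-5, -3) + x)/(-77 - 71) + 107) = 79*((-⅙*(-3) - 136)/(-77 - 71) + 107) = 79*((½ - 136)/(-148) + 107) = 79*(-271/2*(-1/148) + 107) = 79*(271/296 + 107) = 79*(31943/296) = 2523497/296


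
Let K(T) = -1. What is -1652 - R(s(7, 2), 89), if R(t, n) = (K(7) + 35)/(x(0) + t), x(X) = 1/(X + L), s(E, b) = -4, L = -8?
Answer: -54244/33 ≈ -1643.8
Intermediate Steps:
x(X) = 1/(-8 + X) (x(X) = 1/(X - 8) = 1/(-8 + X))
R(t, n) = 34/(-1/8 + t) (R(t, n) = (-1 + 35)/(1/(-8 + 0) + t) = 34/(1/(-8) + t) = 34/(-1/8 + t))
-1652 - R(s(7, 2), 89) = -1652 - 272/(-1 + 8*(-4)) = -1652 - 272/(-1 - 32) = -1652 - 272/(-33) = -1652 - 272*(-1)/33 = -1652 - 1*(-272/33) = -1652 + 272/33 = -54244/33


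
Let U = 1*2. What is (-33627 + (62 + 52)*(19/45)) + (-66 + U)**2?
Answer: -442243/15 ≈ -29483.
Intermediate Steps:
U = 2
(-33627 + (62 + 52)*(19/45)) + (-66 + U)**2 = (-33627 + (62 + 52)*(19/45)) + (-66 + 2)**2 = (-33627 + 114*(19*(1/45))) + (-64)**2 = (-33627 + 114*(19/45)) + 4096 = (-33627 + 722/15) + 4096 = -503683/15 + 4096 = -442243/15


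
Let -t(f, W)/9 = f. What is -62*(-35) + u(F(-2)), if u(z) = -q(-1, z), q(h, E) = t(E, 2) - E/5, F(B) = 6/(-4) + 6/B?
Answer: 10643/5 ≈ 2128.6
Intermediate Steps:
F(B) = -3/2 + 6/B (F(B) = 6*(-¼) + 6/B = -3/2 + 6/B)
t(f, W) = -9*f
q(h, E) = -46*E/5 (q(h, E) = -9*E - E/5 = -46*E/5)
u(z) = 46*z/5 (u(z) = -(-46)*z/5 = 46*z/5)
-62*(-35) + u(F(-2)) = -62*(-35) + 46*(-3/2 + 6/(-2))/5 = 2170 + 46*(-3/2 + 6*(-½))/5 = 2170 + 46*(-3/2 - 3)/5 = 2170 + (46/5)*(-9/2) = 2170 - 207/5 = 10643/5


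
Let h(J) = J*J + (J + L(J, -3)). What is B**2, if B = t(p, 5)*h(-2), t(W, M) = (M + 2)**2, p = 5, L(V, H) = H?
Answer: 2401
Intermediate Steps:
t(W, M) = (2 + M)**2
h(J) = -3 + J + J**2 (h(J) = J*J + (J - 3) = J**2 + (-3 + J) = -3 + J + J**2)
B = -49 (B = (2 + 5)**2*(-3 - 2 + (-2)**2) = 7**2*(-3 - 2 + 4) = 49*(-1) = -49)
B**2 = (-49)**2 = 2401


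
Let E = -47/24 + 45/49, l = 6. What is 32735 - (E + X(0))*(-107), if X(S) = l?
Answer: 39120491/1176 ≈ 33266.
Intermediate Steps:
X(S) = 6
E = -1223/1176 (E = -47*1/24 + 45*(1/49) = -47/24 + 45/49 = -1223/1176 ≈ -1.0400)
32735 - (E + X(0))*(-107) = 32735 - (-1223/1176 + 6)*(-107) = 32735 - 5833*(-107)/1176 = 32735 - 1*(-624131/1176) = 32735 + 624131/1176 = 39120491/1176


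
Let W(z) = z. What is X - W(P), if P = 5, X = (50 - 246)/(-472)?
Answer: -541/118 ≈ -4.5847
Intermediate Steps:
X = 49/118 (X = -196*(-1/472) = 49/118 ≈ 0.41525)
X - W(P) = 49/118 - 1*5 = 49/118 - 5 = -541/118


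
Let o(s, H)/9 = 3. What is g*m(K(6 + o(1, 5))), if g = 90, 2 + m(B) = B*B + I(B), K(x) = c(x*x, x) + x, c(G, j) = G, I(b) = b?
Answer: 113400360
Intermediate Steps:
o(s, H) = 27 (o(s, H) = 9*3 = 27)
K(x) = x + x² (K(x) = x*x + x = x² + x = x + x²)
m(B) = -2 + B + B² (m(B) = -2 + (B*B + B) = -2 + (B² + B) = -2 + (B + B²) = -2 + B + B²)
g*m(K(6 + o(1, 5))) = 90*(-2 + (6 + 27)*(1 + (6 + 27)) + ((6 + 27)*(1 + (6 + 27)))²) = 90*(-2 + 33*(1 + 33) + (33*(1 + 33))²) = 90*(-2 + 33*34 + (33*34)²) = 90*(-2 + 1122 + 1122²) = 90*(-2 + 1122 + 1258884) = 90*1260004 = 113400360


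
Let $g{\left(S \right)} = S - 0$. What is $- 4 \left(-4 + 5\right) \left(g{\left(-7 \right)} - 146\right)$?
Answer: $612$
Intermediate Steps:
$g{\left(S \right)} = S$ ($g{\left(S \right)} = S + 0 = S$)
$- 4 \left(-4 + 5\right) \left(g{\left(-7 \right)} - 146\right) = - 4 \left(-4 + 5\right) \left(-7 - 146\right) = \left(-4\right) 1 \left(-153\right) = \left(-4\right) \left(-153\right) = 612$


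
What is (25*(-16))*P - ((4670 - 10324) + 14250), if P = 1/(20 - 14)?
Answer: -25988/3 ≈ -8662.7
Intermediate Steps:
P = 1/6 ≈ 0.16667
(25*(-16))*P - ((4670 - 10324) + 14250) = (25*(-16))*(1/6) - ((4670 - 10324) + 14250) = -400*1/6 - (-5654 + 14250) = -200/3 - 1*8596 = -200/3 - 8596 = -25988/3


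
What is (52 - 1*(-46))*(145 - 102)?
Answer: 4214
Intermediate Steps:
(52 - 1*(-46))*(145 - 102) = (52 + 46)*43 = 98*43 = 4214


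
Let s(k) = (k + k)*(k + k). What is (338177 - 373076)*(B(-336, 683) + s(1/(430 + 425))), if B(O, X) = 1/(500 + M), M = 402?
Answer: -8545985689/219794850 ≈ -38.882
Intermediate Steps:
s(k) = 4*k² (s(k) = (2*k)*(2*k) = 4*k²)
B(O, X) = 1/902 (B(O, X) = 1/(500 + 402) = 1/902)
(338177 - 373076)*(B(-336, 683) + s(1/(430 + 425))) = (338177 - 373076)*(1/902 + 4*(1/(430 + 425))²) = -34899*(1/902 + 4*(1/855)²) = -34899*(1/902 + 4*(1/731025)) = -34899*(1/902 + 4/731025) = -34899*734633/659384550 = -8545985689/219794850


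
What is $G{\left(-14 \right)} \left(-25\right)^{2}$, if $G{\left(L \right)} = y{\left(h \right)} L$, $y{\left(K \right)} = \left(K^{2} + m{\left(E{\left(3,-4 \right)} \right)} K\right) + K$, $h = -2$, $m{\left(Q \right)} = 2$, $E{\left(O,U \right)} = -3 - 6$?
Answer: $17500$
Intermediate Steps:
$E{\left(O,U \right)} = -9$ ($E{\left(O,U \right)} = -3 - 6 = -9$)
$y{\left(K \right)} = K^{2} + 3 K$ ($y{\left(K \right)} = \left(K^{2} + 2 K\right) + K = K^{2} + 3 K$)
$G{\left(L \right)} = - 2 L$ ($G{\left(L \right)} = - 2 \left(3 - 2\right) L = \left(-2\right) 1 L = - 2 L$)
$G{\left(-14 \right)} \left(-25\right)^{2} = \left(-2\right) \left(-14\right) \left(-25\right)^{2} = 28 \cdot 625 = 17500$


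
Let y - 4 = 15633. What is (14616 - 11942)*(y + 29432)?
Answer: 120514506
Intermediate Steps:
y = 15637 (y = 4 + 15633 = 15637)
(14616 - 11942)*(y + 29432) = (14616 - 11942)*(15637 + 29432) = 2674*45069 = 120514506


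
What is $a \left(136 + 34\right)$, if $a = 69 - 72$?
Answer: $-510$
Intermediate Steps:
$a = -3$
$a \left(136 + 34\right) = - 3 \left(136 + 34\right) = \left(-3\right) 170 = -510$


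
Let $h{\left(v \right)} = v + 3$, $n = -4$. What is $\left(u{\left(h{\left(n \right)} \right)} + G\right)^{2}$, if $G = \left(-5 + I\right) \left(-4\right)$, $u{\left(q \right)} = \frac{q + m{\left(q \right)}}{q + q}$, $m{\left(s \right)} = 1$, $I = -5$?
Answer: $1600$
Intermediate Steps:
$h{\left(v \right)} = 3 + v$
$u{\left(q \right)} = \frac{1 + q}{2 q}$ ($u{\left(q \right)} = \frac{q + 1}{q + q} = \frac{1 + q}{2 q}$)
$G = 40$ ($G = \left(-5 - 5\right) \left(-4\right) = \left(-10\right) \left(-4\right) = 40$)
$\left(u{\left(h{\left(n \right)} \right)} + G\right)^{2} = \left(\frac{1 + \left(3 - 4\right)}{2 \left(3 - 4\right)} + 40\right)^{2} = \left(\frac{1 - 1}{2 \left(-1\right)} + 40\right)^{2} = \left(\frac{1}{2} \left(-1\right) 0 + 40\right)^{2} = \left(0 + 40\right)^{2} = 40^{2} = 1600$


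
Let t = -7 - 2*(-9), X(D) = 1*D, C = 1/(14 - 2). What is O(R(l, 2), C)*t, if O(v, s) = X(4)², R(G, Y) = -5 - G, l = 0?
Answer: 176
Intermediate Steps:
C = 1/12 ≈ 0.083333
X(D) = D
O(v, s) = 16 (O(v, s) = 4² = 16)
t = 11 (t = -7 + 18 = 11)
O(R(l, 2), C)*t = 16*11 = 176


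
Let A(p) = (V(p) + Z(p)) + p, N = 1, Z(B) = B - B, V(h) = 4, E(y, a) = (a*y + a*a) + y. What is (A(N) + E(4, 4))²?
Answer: 1681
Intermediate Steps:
E(y, a) = y + a² + a*y (E(y, a) = (a*y + a²) + y = (a² + a*y) + y = y + a² + a*y)
Z(B) = 0
A(p) = 4 + p (A(p) = (4 + 0) + p = 4 + p)
(A(N) + E(4, 4))² = ((4 + 1) + (4 + 4² + 4*4))² = (5 + (4 + 16 + 16))² = (5 + 36)² = 41² = 1681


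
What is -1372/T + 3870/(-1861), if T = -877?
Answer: -840698/1632097 ≈ -0.51510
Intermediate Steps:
-1372/T + 3870/(-1861) = -1372/(-877) + 3870/(-1861) = -1372*(-1/877) + 3870*(-1/1861) = 1372/877 - 3870/1861 = -840698/1632097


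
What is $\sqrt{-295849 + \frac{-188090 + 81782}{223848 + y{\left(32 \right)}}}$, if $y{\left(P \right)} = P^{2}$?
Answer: $\frac{i \sqrt{935021467217662}}{56218} \approx 543.92 i$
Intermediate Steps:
$\sqrt{-295849 + \frac{-188090 + 81782}{223848 + y{\left(32 \right)}}} = \sqrt{-295849 + \frac{-188090 + 81782}{223848 + 32^{2}}} = \sqrt{-295849 - \frac{106308}{223848 + 1024}} = \sqrt{-295849 - \frac{106308}{224872}} = \sqrt{-295849 - \frac{26577}{56218}} = \sqrt{- \frac{16632065659}{56218}} = \frac{i \sqrt{935021467217662}}{56218}$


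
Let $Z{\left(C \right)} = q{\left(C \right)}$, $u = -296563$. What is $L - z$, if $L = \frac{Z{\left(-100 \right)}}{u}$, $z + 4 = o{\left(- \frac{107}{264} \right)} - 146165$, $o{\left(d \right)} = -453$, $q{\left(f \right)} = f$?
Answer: $\frac{43482660286}{296563} \approx 1.4662 \cdot 10^{5}$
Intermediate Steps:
$Z{\left(C \right)} = C$
$z = -146622$ ($z = -4 - 146618 = -146622$)
$L = \frac{100}{296563}$ ($L = - \frac{100}{-296563} = \left(-100\right) \left(- \frac{1}{296563}\right) = \frac{100}{296563} \approx 0.0003372$)
$L - z = \frac{100}{296563} - -146622 = \frac{100}{296563} + 146622 = \frac{43482660286}{296563}$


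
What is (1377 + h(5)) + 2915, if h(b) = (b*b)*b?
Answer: 4417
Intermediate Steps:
h(b) = b³ (h(b) = b²*b = b³)
(1377 + h(5)) + 2915 = (1377 + 5³) + 2915 = (1377 + 125) + 2915 = 1502 + 2915 = 4417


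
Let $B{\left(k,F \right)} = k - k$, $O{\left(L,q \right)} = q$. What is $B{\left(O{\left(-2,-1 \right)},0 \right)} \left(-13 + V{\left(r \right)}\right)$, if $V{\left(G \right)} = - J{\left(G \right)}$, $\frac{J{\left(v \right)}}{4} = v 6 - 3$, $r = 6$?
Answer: $0$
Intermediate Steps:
$J{\left(v \right)} = -12 + 24 v$ ($J{\left(v \right)} = 4 \left(v 6 - 3\right) = 4 \left(6 v - 3\right) = 4 \left(-3 + 6 v\right) = -12 + 24 v$)
$B{\left(k,F \right)} = 0$
$V{\left(G \right)} = 12 - 24 G$ ($V{\left(G \right)} = - (-12 + 24 G) = 12 - 24 G$)
$B{\left(O{\left(-2,-1 \right)},0 \right)} \left(-13 + V{\left(r \right)}\right) = 0 \left(-13 + \left(12 - 144\right)\right) = 0 \left(-13 - 132\right) = 0 \left(-145\right) = 0$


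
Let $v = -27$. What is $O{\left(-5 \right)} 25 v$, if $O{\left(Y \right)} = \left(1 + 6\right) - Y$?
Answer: $-8100$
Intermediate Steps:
$O{\left(Y \right)} = 7 - Y$
$O{\left(-5 \right)} 25 v = \left(7 - -5\right) 25 \left(-27\right) = \left(7 + 5\right) 25 \left(-27\right) = 12 \cdot 25 \left(-27\right) = 300 \left(-27\right) = -8100$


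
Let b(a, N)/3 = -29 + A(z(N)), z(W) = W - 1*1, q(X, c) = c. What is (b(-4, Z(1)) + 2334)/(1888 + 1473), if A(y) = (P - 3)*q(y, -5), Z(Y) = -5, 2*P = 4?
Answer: 2262/3361 ≈ 0.67301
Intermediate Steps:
P = 2 (P = (1/2)*4 = 2)
z(W) = -1 + W (z(W) = W - 1 = -1 + W)
A(y) = 5 (A(y) = (2 - 3)*(-5) = -1*(-5) = 5)
b(a, N) = -72 (b(a, N) = 3*(-29 + 5) = 3*(-24) = -72)
(b(-4, Z(1)) + 2334)/(1888 + 1473) = (-72 + 2334)/(1888 + 1473) = 2262/3361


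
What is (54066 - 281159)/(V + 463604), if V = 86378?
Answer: -227093/549982 ≈ -0.41291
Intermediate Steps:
(54066 - 281159)/(V + 463604) = (54066 - 281159)/(86378 + 463604) = -227093/549982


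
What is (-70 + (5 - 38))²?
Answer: 10609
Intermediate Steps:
(-70 + (5 - 38))² = (-70 - 33)² = (-103)² = 10609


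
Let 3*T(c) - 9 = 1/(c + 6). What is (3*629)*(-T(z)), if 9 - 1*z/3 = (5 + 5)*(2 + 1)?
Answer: -322048/57 ≈ -5650.0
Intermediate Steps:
z = -63 (z = 27 - 3*(5 + 5)*(2 + 1) = 27 - 30*3 = 27 - 3*30 = 27 - 90 = -63)
T(c) = 3 + 1/(3*(6 + c)) (T(c) = 3 + 1/(3*(c + 6)) = 3 + 1/(3*(6 + c)))
(3*629)*(-T(z)) = (3*629)*(-(55 + 9*(-63))/(3*(6 - 63))) = 1887*(-(55 - 567)/(3*(-57))) = 1887*(-(-1)*(-512)/(3*57)) = 1887*(-1*512/171) = 1887*(-512/171) = -322048/57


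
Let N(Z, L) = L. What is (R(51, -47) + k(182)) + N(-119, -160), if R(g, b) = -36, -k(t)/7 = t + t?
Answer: -2744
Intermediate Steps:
k(t) = -14*t (k(t) = -7*(t + t) = -14*t)
(R(51, -47) + k(182)) + N(-119, -160) = (-36 - 14*182) - 160 = (-36 - 2548) - 160 = -2584 - 160 = -2744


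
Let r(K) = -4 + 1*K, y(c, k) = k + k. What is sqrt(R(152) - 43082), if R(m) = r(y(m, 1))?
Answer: 2*I*sqrt(10771) ≈ 207.57*I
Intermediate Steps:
y(c, k) = 2*k
r(K) = -4 + K
R(m) = -2 (R(m) = -4 + 2*1 = -4 + 2 = -2)
sqrt(R(152) - 43082) = sqrt(-2 - 43082) = sqrt(-43084) = 2*I*sqrt(10771)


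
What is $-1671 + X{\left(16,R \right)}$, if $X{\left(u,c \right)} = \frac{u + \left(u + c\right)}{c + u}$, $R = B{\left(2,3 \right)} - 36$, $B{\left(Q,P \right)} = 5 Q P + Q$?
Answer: $- \frac{5006}{3} \approx -1668.7$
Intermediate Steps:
$B{\left(Q,P \right)} = Q + 5 P Q$ ($B{\left(Q,P \right)} = 5 P Q + Q = Q + 5 P Q$)
$R = -4$ ($R = 2 \left(1 + 5 \cdot 3\right) - 36 = 2 \left(1 + 15\right) - 36 = 2 \cdot 16 - 36 = 32 - 36 = -4$)
$X{\left(u,c \right)} = \frac{c + 2 u}{c + u}$ ($X{\left(u,c \right)} = \frac{u + \left(c + u\right)}{c + u} = \frac{c + 2 u}{c + u}$)
$-1671 + X{\left(16,R \right)} = -1671 + \frac{-4 + 2 \cdot 16}{-4 + 16} = -1671 + \frac{-4 + 32}{12} = -1671 + \frac{1}{12} \cdot 28 = -1671 + \frac{7}{3} = - \frac{5006}{3}$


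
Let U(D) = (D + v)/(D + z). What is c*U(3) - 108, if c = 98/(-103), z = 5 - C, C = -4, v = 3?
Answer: -11173/103 ≈ -108.48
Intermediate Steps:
z = 9 (z = 5 - 1*(-4) = 5 + 4 = 9)
c = -98/103 (c = 98*(-1/103) = -98/103 ≈ -0.95146)
U(D) = (3 + D)/(9 + D) (U(D) = (D + 3)/(D + 9) = (3 + D)/(9 + D))
c*U(3) - 108 = -98*(3 + 3)/(103*(9 + 3)) - 108 = -98*6/(103*12) - 108 = -49*6/618 - 108 = -98/103*½ - 108 = -49/103 - 108 = -11173/103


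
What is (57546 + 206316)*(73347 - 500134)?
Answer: -112612871394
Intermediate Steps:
(57546 + 206316)*(73347 - 500134) = 263862*(-426787) = -112612871394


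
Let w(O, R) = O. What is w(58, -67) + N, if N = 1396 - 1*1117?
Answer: 337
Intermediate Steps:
N = 279 (N = 1396 - 1117 = 279)
w(58, -67) + N = 58 + 279 = 337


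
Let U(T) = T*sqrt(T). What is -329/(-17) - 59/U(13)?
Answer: 329/17 - 59*sqrt(13)/169 ≈ 18.094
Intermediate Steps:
U(T) = T**(3/2)
-329/(-17) - 59/U(13) = -329/(-17) - 59*sqrt(13)/169 = -329*(-1/17) - 59*sqrt(13)/169 = 329/17 - 59*sqrt(13)/169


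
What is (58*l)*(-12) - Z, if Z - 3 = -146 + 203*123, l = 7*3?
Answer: -39442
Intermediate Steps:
l = 21
Z = 24826 (Z = 3 + (-146 + 203*123) = 3 + (-146 + 24969) = 3 + 24823 = 24826)
(58*l)*(-12) - Z = (58*21)*(-12) - 1*24826 = 1218*(-12) - 24826 = -14616 - 24826 = -39442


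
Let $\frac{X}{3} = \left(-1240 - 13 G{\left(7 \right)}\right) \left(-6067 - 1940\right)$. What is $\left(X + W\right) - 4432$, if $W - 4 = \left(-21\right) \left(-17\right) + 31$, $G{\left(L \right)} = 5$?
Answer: $31343365$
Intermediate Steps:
$W = 392$ ($W = 4 + \left(\left(-21\right) \left(-17\right) + 31\right) = 4 + \left(357 + 31\right) = 4 + 388 = 392$)
$X = 31347405$ ($X = 3 \left(-1240 - 65\right) \left(-6067 - 1940\right) = 3 \left(-1240 - 65\right) \left(-8007\right) = 3 \left(\left(-1305\right) \left(-8007\right)\right) = 3 \cdot 10449135 = 31347405$)
$\left(X + W\right) - 4432 = \left(31347405 + 392\right) - 4432 = 31347797 - 4432 = 31343365$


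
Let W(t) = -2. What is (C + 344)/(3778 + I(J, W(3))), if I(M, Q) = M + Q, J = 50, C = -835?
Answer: -491/3826 ≈ -0.12833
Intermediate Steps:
(C + 344)/(3778 + I(J, W(3))) = (-835 + 344)/(3778 + (50 - 2)) = -491/(3778 + 48) = -491/3826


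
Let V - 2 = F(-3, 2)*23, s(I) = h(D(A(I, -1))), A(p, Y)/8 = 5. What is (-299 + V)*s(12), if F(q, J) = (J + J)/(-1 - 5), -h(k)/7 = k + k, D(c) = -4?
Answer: -52472/3 ≈ -17491.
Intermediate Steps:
A(p, Y) = 40 (A(p, Y) = 8*5 = 40)
h(k) = -14*k (h(k) = -7*(k + k) = -14*k)
s(I) = 56 (s(I) = -14*(-4) = 56)
F(q, J) = -J/3 (F(q, J) = (2*J)/(-6) = (2*J)*(-1/6) = -J/3)
V = -40/3 (V = 2 - 1/3*2*23 = 2 - 2/3*23 = 2 - 46/3 = -40/3 ≈ -13.333)
(-299 + V)*s(12) = (-299 - 40/3)*56 = -937/3*56 = -52472/3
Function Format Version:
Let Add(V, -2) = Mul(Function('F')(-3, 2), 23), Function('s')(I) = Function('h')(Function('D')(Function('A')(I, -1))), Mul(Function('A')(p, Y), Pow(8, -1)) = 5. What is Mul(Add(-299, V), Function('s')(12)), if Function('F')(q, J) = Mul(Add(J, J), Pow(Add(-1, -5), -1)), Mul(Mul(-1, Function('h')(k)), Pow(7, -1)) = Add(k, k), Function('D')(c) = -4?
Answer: Rational(-52472, 3) ≈ -17491.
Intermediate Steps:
Function('A')(p, Y) = 40 (Function('A')(p, Y) = Mul(8, 5) = 40)
Function('h')(k) = Mul(-14, k) (Function('h')(k) = Mul(-7, Add(k, k)) = Mul(-7, Mul(2, k)) = Mul(-14, k))
Function('s')(I) = 56 (Function('s')(I) = Mul(-14, -4) = 56)
Function('F')(q, J) = Mul(Rational(-1, 3), J) (Function('F')(q, J) = Mul(Mul(2, J), Pow(-6, -1)) = Mul(Mul(2, J), Rational(-1, 6)) = Mul(Rational(-1, 3), J))
V = Rational(-40, 3) (V = Add(2, Mul(Mul(Rational(-1, 3), 2), 23)) = Add(2, Mul(Rational(-2, 3), 23)) = Add(2, Rational(-46, 3)) = Rational(-40, 3) ≈ -13.333)
Mul(Add(-299, V), Function('s')(12)) = Mul(Add(-299, Rational(-40, 3)), 56) = Mul(Rational(-937, 3), 56) = Rational(-52472, 3)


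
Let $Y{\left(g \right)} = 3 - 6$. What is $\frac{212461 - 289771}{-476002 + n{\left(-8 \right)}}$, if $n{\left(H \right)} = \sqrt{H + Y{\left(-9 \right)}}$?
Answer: $\frac{2453314308}{15105193601} + \frac{5154 i \sqrt{11}}{15105193601} \approx 0.16242 + 1.1317 \cdot 10^{-6} i$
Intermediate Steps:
$Y{\left(g \right)} = -3$ ($Y{\left(g \right)} = 3 - 6 = -3$)
$n{\left(H \right)} = \sqrt{-3 + H}$ ($n{\left(H \right)} = \sqrt{H - 3} = \sqrt{-3 + H}$)
$\frac{212461 - 289771}{-476002 + n{\left(-8 \right)}} = \frac{212461 - 289771}{-476002 + \sqrt{-3 - 8}} = - \frac{77310}{-476002 + \sqrt{-11}} = - \frac{77310}{-476002 + i \sqrt{11}}$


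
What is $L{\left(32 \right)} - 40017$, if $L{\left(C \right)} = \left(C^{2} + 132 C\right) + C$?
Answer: $-34737$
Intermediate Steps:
$L{\left(C \right)} = C^{2} + 133 C$
$L{\left(32 \right)} - 40017 = 32 \left(133 + 32\right) - 40017 = 32 \cdot 165 - 40017 = 5280 - 40017 = -34737$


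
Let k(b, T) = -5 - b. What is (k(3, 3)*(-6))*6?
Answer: 288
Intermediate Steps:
(k(3, 3)*(-6))*6 = ((-5 - 1*3)*(-6))*6 = ((-5 - 3)*(-6))*6 = -8*(-6)*6 = 48*6 = 288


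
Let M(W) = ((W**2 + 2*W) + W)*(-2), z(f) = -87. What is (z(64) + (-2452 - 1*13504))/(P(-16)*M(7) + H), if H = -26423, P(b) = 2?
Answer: 16043/26703 ≈ 0.60079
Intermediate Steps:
M(W) = -6*W - 2*W**2 (M(W) = (W**2 + 3*W)*(-2) = -6*W - 2*W**2)
(z(64) + (-2452 - 1*13504))/(P(-16)*M(7) + H) = (-87 + (-2452 - 1*13504))/(2*(-2*7*(3 + 7)) - 26423) = (-87 + (-2452 - 13504))/(2*(-2*7*10) - 26423) = (-87 - 15956)/(2*(-140) - 26423) = -16043/(-280 - 26423) = -16043/(-26703) = -16043*(-1/26703) = 16043/26703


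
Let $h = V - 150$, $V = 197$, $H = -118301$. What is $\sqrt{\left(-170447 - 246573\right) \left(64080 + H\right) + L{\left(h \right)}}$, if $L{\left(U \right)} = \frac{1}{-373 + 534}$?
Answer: $\frac{\sqrt{586105988847981}}{161} \approx 1.5037 \cdot 10^{5}$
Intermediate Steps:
$h = 47$ ($h = 197 - 150 = 47$)
$L{\left(U \right)} = \frac{1}{161}$
$\sqrt{\left(-170447 - 246573\right) \left(64080 + H\right) + L{\left(h \right)}} = \sqrt{\left(-170447 - 246573\right) \left(64080 - 118301\right) + \frac{1}{161}} = \sqrt{\left(-417020\right) \left(-54221\right) + \frac{1}{161}} = \sqrt{22611241420 + \frac{1}{161}} = \sqrt{\frac{3640409868621}{161}} = \frac{\sqrt{586105988847981}}{161}$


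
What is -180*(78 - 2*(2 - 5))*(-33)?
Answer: 498960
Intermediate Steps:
-180*(78 - 2*(2 - 5))*(-33) = -180*(78 - 2*(-3))*(-33) = -180*(78 + 6)*(-33) = -180*84*(-33) = -15120*(-33) = 498960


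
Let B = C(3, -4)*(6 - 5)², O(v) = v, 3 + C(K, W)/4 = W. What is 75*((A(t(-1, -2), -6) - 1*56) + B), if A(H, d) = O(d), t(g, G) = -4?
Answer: -6750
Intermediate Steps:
C(K, W) = -12 + 4*W
A(H, d) = d
B = -28 (B = (-12 + 4*(-4))*(6 - 5)² = (-12 - 16)*1² = -28*1 = -28)
75*((A(t(-1, -2), -6) - 1*56) + B) = 75*((-6 - 1*56) - 28) = 75*((-6 - 56) - 28) = 75*(-62 - 28) = 75*(-90) = -6750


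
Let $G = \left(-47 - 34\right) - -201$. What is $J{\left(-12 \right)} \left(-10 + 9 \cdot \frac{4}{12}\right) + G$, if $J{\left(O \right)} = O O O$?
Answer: $12216$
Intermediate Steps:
$J{\left(O \right)} = O^{3}$ ($J{\left(O \right)} = O^{2} O = O^{3}$)
$G = 120$ ($G = \left(-47 - 34\right) + 201 = -81 + 201 = 120$)
$J{\left(-12 \right)} \left(-10 + 9 \cdot \frac{4}{12}\right) + G = \left(-12\right)^{3} \left(-10 + 9 \cdot \frac{4}{12}\right) + 120 = - 1728 \left(-10 + 9 \cdot 4 \cdot \frac{1}{12}\right) + 120 = - 1728 \left(-10 + 9 \cdot \frac{1}{3}\right) + 120 = - 1728 \left(-10 + 3\right) + 120 = \left(-1728\right) \left(-7\right) + 120 = 12096 + 120 = 12216$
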